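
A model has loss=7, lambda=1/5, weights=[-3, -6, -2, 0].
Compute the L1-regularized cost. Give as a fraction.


L1 norm = sum(|w|) = 11. J = 7 + 1/5 * 11 = 46/5.

46/5


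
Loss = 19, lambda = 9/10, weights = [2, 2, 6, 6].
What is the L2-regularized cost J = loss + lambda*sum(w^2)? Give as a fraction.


L2 sq norm = sum(w^2) = 80. J = 19 + 9/10 * 80 = 91.

91


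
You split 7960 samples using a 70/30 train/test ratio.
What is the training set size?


Test set = 7960 * 30% = 2388. Training set = 7960 - 2388 = 5572.

5572


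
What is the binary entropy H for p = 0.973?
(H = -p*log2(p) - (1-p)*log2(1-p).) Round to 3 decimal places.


H = -0.973*log2(0.973) - 0.027*log2(0.027) = 0.179.

0.179


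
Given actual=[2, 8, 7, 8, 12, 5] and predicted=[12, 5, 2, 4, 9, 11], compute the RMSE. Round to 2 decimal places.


MSE = 32.5000. RMSE = sqrt(32.5000) = 5.70.

5.70


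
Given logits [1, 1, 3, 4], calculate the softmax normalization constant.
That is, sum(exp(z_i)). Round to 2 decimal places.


Denom = e^1=2.7183 + e^1=2.7183 + e^3=20.0855 + e^4=54.5982. Sum = 80.1203, which rounds to 80.12.

80.12


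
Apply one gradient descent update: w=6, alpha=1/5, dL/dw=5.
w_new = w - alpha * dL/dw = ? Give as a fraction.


w_new = 6 - 1/5 * 5 = 6 - 1 = 5.

5


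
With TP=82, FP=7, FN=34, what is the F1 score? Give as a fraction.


Precision = 82/89 = 82/89. Recall = 82/116 = 41/58. F1 = 2*P*R/(P+R) = 4/5.

4/5


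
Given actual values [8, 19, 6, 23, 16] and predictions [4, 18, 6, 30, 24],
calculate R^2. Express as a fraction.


Mean(y) = 72/5. SS_res = 130. SS_tot = 1046/5. R^2 = 1 - 130/(1046/5) = 198/523.

198/523


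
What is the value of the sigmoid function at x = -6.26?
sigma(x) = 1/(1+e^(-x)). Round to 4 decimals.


sigma(-6.26) = 1/(1+e^(6.26)) = 1/(1+523.218940) = 1/524.218940 = 0.0019.

0.0019


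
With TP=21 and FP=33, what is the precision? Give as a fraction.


Precision = TP / (TP + FP) = 21 / 54 = 7/18.

7/18


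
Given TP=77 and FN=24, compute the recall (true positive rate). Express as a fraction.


Recall = TP / (TP + FN) = 77 / 101 = 77/101.

77/101


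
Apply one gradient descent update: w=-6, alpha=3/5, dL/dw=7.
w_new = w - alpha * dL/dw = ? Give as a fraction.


w_new = -6 - 3/5 * 7 = -6 - 21/5 = -51/5.

-51/5


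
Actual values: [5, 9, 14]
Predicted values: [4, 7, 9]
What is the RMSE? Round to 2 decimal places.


MSE = 10.0000. RMSE = sqrt(10.0000) = 3.16.

3.16


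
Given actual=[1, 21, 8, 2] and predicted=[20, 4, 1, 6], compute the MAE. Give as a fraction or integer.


MAE = (1/4) * (|1-20|=19 + |21-4|=17 + |8-1|=7 + |2-6|=4). Sum = 47. MAE = 47/4.

47/4


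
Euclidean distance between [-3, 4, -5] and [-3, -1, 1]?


d = sqrt(sum of squared differences). (-3--3)^2=0, (4--1)^2=25, (-5-1)^2=36. Sum = 61.

sqrt(61)


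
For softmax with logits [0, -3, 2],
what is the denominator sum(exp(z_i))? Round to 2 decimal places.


Denom = e^0=1.0000 + e^-3=0.0498 + e^2=7.3891. Sum = 8.4389, which rounds to 8.44.

8.44


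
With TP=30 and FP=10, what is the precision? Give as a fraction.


Precision = TP / (TP + FP) = 30 / 40 = 3/4.

3/4


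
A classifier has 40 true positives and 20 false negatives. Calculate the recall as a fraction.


Recall = TP / (TP + FN) = 40 / 60 = 2/3.

2/3


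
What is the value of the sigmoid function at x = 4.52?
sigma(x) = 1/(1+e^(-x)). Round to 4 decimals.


sigma(4.52) = 1/(1+e^(-4.52)) = 1/(1+0.010889) = 1/1.010889 = 0.9892.

0.9892


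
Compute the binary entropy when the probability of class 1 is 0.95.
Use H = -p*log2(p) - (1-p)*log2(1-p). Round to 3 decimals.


H = -0.95*log2(0.95) - 0.05*log2(0.05) = 0.286.

0.286


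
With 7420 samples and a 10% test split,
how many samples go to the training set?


Test set = 7420 * 10% = 742. Training set = 7420 - 742 = 6678.

6678


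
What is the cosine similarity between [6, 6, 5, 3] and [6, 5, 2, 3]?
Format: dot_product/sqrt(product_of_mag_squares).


dot = 85. |a|^2 = 106, |b|^2 = 74. cos = 85/sqrt(7844).

85/sqrt(7844)


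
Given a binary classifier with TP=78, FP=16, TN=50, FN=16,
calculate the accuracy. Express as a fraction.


Accuracy = (TP + TN) / (TP + TN + FP + FN) = (78 + 50) / 160 = 4/5.

4/5


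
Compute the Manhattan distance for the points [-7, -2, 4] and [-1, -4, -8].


d = sum of absolute differences: |-7--1|=6 + |-2--4|=2 + |4--8|=12 = 20.

20


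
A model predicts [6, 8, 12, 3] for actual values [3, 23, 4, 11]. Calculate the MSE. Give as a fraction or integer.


MSE = (1/4) * ((3-6)^2=9 + (23-8)^2=225 + (4-12)^2=64 + (11-3)^2=64). Sum = 362. MSE = 181/2.

181/2


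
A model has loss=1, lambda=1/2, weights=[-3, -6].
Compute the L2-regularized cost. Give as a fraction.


L2 sq norm = sum(w^2) = 45. J = 1 + 1/2 * 45 = 47/2.

47/2


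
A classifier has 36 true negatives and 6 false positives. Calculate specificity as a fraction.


Specificity = TN / (TN + FP) = 36 / 42 = 6/7.

6/7


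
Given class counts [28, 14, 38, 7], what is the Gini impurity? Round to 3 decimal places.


Total = 87. Proportions: 28/87, 14/87, 38/87, 7/87. sum(p_i^2) = 0.3267. Gini = 1 - 0.3267 = 0.6733, which rounds to 0.673.

0.673


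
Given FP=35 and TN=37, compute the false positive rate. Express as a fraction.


FPR = FP / (FP + TN) = 35 / 72 = 35/72.

35/72


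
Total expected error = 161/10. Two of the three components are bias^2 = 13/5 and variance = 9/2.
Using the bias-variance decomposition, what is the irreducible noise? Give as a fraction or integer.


Total error = bias^2 + variance + irreducible noise. So irreducible noise = 161/10 - 13/5 - 9/2 = 9.

9


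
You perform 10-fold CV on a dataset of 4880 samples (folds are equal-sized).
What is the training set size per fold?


Each validation fold has 4880/10 = 488 samples. Training set = 4880 - 488 = 4392.

4392


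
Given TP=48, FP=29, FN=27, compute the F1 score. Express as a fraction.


Precision = 48/77 = 48/77. Recall = 48/75 = 16/25. F1 = 2*P*R/(P+R) = 12/19.

12/19


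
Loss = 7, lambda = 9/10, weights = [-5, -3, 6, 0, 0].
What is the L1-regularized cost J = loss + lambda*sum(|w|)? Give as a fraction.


L1 norm = sum(|w|) = 14. J = 7 + 9/10 * 14 = 98/5.

98/5


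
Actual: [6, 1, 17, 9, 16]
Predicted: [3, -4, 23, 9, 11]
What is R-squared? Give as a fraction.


Mean(y) = 49/5. SS_res = 95. SS_tot = 914/5. R^2 = 1 - 95/(914/5) = 439/914.

439/914


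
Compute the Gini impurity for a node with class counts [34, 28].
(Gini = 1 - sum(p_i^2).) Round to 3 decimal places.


Total = 62. Proportions: 34/62, 28/62. sum(p_i^2) = 0.5047. Gini = 1 - 0.5047 = 0.4953, which rounds to 0.495.

0.495


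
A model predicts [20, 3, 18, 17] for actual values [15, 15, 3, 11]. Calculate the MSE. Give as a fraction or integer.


MSE = (1/4) * ((15-20)^2=25 + (15-3)^2=144 + (3-18)^2=225 + (11-17)^2=36). Sum = 430. MSE = 215/2.

215/2


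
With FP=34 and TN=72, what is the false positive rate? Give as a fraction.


FPR = FP / (FP + TN) = 34 / 106 = 17/53.

17/53


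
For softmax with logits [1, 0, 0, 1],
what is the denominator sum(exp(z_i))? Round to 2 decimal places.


Denom = e^1=2.7183 + e^0=1.0000 + e^0=1.0000 + e^1=2.7183. Sum = 7.4366, which rounds to 7.44.

7.44


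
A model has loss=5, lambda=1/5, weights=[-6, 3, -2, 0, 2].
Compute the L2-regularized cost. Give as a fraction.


L2 sq norm = sum(w^2) = 53. J = 5 + 1/5 * 53 = 78/5.

78/5


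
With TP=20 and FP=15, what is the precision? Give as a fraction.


Precision = TP / (TP + FP) = 20 / 35 = 4/7.

4/7


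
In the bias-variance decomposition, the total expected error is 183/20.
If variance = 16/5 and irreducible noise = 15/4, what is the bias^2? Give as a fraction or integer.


Total error = bias^2 + variance + irreducible noise. So bias^2 = 183/20 - 16/5 - 15/4 = 11/5.

11/5


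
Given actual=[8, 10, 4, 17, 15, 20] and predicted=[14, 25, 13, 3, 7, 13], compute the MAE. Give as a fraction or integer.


MAE = (1/6) * (|8-14|=6 + |10-25|=15 + |4-13|=9 + |17-3|=14 + |15-7|=8 + |20-13|=7). Sum = 59. MAE = 59/6.

59/6


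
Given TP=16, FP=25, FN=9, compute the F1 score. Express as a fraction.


Precision = 16/41 = 16/41. Recall = 16/25 = 16/25. F1 = 2*P*R/(P+R) = 16/33.

16/33


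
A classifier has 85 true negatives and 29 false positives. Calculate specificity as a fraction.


Specificity = TN / (TN + FP) = 85 / 114 = 85/114.

85/114


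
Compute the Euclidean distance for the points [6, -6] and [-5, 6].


d = sqrt(sum of squared differences). (6--5)^2=121, (-6-6)^2=144. Sum = 265.

sqrt(265)


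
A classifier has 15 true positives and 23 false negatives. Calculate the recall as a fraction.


Recall = TP / (TP + FN) = 15 / 38 = 15/38.

15/38


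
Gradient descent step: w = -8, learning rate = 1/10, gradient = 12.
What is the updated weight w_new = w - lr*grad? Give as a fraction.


w_new = -8 - 1/10 * 12 = -8 - 6/5 = -46/5.

-46/5


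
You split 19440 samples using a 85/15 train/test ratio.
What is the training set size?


Test set = 19440 * 15% = 2916. Training set = 19440 - 2916 = 16524.

16524


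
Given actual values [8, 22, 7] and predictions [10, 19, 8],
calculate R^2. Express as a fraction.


Mean(y) = 37/3. SS_res = 14. SS_tot = 422/3. R^2 = 1 - 14/(422/3) = 190/211.

190/211


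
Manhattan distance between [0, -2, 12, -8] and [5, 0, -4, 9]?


d = sum of absolute differences: |0-5|=5 + |-2-0|=2 + |12--4|=16 + |-8-9|=17 = 40.

40


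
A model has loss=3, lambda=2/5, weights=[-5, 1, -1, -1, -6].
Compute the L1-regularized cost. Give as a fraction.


L1 norm = sum(|w|) = 14. J = 3 + 2/5 * 14 = 43/5.

43/5


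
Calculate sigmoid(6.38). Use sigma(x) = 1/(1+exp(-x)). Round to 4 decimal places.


sigma(6.38) = 1/(1+e^(-6.38)) = 1/(1+0.001695) = 1/1.001695 = 0.9983.

0.9983


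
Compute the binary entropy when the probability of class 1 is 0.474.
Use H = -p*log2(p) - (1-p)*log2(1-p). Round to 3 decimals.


H = -0.474*log2(0.474) - 0.526*log2(0.526) = 0.998.

0.998


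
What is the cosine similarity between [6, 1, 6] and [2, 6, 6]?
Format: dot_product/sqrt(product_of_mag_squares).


dot = 54. |a|^2 = 73, |b|^2 = 76. cos = 54/sqrt(5548).

54/sqrt(5548)


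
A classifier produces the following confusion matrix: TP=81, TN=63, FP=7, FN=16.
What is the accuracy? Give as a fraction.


Accuracy = (TP + TN) / (TP + TN + FP + FN) = (81 + 63) / 167 = 144/167.

144/167


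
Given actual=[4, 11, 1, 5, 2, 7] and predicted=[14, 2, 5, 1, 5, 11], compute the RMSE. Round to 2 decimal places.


MSE = 39.6667. RMSE = sqrt(39.6667) = 6.30.

6.30


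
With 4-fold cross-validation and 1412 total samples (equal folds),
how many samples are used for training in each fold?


Each validation fold has 1412/4 = 353 samples. Training set = 1412 - 353 = 1059.

1059


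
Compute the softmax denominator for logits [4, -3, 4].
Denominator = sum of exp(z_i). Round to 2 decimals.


Denom = e^4=54.5982 + e^-3=0.0498 + e^4=54.5982. Sum = 109.2462, which rounds to 109.25.

109.25


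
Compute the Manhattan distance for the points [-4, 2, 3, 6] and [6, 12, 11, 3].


d = sum of absolute differences: |-4-6|=10 + |2-12|=10 + |3-11|=8 + |6-3|=3 = 31.

31


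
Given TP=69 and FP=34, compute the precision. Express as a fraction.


Precision = TP / (TP + FP) = 69 / 103 = 69/103.

69/103


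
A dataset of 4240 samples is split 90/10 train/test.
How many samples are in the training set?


Test set = 4240 * 10% = 424. Training set = 4240 - 424 = 3816.

3816


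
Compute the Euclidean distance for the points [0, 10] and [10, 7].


d = sqrt(sum of squared differences). (0-10)^2=100, (10-7)^2=9. Sum = 109.

sqrt(109)


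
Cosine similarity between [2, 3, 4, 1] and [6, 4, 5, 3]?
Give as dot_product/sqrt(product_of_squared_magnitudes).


dot = 47. |a|^2 = 30, |b|^2 = 86. cos = 47/sqrt(2580).

47/sqrt(2580)


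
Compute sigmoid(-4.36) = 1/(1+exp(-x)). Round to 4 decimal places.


sigma(-4.36) = 1/(1+e^(4.36)) = 1/(1+78.257134) = 1/79.257134 = 0.0126.

0.0126


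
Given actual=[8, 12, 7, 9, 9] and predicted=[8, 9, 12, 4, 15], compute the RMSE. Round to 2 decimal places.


MSE = 19.0000. RMSE = sqrt(19.0000) = 4.36.

4.36


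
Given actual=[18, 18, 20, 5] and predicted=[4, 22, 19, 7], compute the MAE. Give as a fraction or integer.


MAE = (1/4) * (|18-4|=14 + |18-22|=4 + |20-19|=1 + |5-7|=2). Sum = 21. MAE = 21/4.

21/4


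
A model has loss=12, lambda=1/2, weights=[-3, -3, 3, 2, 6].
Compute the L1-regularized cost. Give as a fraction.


L1 norm = sum(|w|) = 17. J = 12 + 1/2 * 17 = 41/2.

41/2


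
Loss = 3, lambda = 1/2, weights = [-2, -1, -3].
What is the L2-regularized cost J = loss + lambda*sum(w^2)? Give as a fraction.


L2 sq norm = sum(w^2) = 14. J = 3 + 1/2 * 14 = 10.

10


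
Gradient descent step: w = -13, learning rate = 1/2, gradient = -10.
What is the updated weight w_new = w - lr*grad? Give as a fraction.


w_new = -13 - 1/2 * -10 = -13 - -5 = -8.

-8


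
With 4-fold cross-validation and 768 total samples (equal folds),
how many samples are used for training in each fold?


Each validation fold has 768/4 = 192 samples. Training set = 768 - 192 = 576.

576


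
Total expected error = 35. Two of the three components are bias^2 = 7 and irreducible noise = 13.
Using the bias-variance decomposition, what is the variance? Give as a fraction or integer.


Total error = bias^2 + variance + irreducible noise. So variance = 35 - 7 - 13 = 15.

15


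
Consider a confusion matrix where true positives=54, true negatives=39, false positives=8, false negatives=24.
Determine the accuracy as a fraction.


Accuracy = (TP + TN) / (TP + TN + FP + FN) = (54 + 39) / 125 = 93/125.

93/125


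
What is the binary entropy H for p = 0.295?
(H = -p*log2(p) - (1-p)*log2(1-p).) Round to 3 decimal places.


H = -0.295*log2(0.295) - 0.705*log2(0.705) = 0.875.

0.875


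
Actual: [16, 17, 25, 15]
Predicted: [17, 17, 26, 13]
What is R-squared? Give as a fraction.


Mean(y) = 73/4. SS_res = 6. SS_tot = 251/4. R^2 = 1 - 6/(251/4) = 227/251.

227/251


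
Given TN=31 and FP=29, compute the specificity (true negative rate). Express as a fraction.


Specificity = TN / (TN + FP) = 31 / 60 = 31/60.

31/60


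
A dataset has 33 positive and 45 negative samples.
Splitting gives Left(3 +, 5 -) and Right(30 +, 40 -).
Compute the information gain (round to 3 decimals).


H(parent) = 0.9829. H(left) = 0.9544, H(right) = 0.9852. Weighted = (8/78)*0.9544 + (70/78)*0.9852 = 0.9820. IG = 0.9829 - 0.9820 = 0.0009, which rounds to 0.001.

0.001


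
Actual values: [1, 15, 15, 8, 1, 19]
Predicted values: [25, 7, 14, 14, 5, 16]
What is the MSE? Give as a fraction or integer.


MSE = (1/6) * ((1-25)^2=576 + (15-7)^2=64 + (15-14)^2=1 + (8-14)^2=36 + (1-5)^2=16 + (19-16)^2=9). Sum = 702. MSE = 117.

117


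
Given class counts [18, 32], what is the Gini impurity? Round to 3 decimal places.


Total = 50. Proportions: 18/50, 32/50. sum(p_i^2) = 0.5392. Gini = 1 - 0.5392 = 0.4608, which rounds to 0.461.

0.461


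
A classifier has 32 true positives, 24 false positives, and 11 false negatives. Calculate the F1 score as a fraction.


Precision = 32/56 = 4/7. Recall = 32/43 = 32/43. F1 = 2*P*R/(P+R) = 64/99.

64/99


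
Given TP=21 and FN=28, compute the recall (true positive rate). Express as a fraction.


Recall = TP / (TP + FN) = 21 / 49 = 3/7.

3/7


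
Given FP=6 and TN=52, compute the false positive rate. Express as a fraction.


FPR = FP / (FP + TN) = 6 / 58 = 3/29.

3/29


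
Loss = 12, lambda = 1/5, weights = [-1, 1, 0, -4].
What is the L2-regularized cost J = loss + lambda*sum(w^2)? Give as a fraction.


L2 sq norm = sum(w^2) = 18. J = 12 + 1/5 * 18 = 78/5.

78/5


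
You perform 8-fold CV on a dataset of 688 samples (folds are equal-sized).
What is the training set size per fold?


Each validation fold has 688/8 = 86 samples. Training set = 688 - 86 = 602.

602


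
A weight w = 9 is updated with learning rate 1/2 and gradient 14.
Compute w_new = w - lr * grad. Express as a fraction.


w_new = 9 - 1/2 * 14 = 9 - 7 = 2.

2


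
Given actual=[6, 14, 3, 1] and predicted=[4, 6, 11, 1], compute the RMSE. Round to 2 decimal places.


MSE = 33.0000. RMSE = sqrt(33.0000) = 5.74.

5.74


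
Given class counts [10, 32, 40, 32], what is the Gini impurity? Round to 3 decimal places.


Total = 114. Proportions: 10/114, 32/114, 40/114, 32/114. sum(p_i^2) = 0.2884. Gini = 1 - 0.2884 = 0.7116, which rounds to 0.712.

0.712


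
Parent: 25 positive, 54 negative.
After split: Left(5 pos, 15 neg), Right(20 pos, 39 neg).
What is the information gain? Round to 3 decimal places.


H(parent) = 0.9005. H(left) = 0.8113, H(right) = 0.9238. Weighted = (20/79)*0.8113 + (59/79)*0.9238 = 0.8953. IG = 0.9005 - 0.8953 = 0.0052, which rounds to 0.005.

0.005


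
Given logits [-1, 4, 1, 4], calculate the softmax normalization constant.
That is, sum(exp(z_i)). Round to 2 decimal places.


Denom = e^-1=0.3679 + e^4=54.5982 + e^1=2.7183 + e^4=54.5982. Sum = 112.2826, which rounds to 112.28.

112.28


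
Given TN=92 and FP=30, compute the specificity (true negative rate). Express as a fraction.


Specificity = TN / (TN + FP) = 92 / 122 = 46/61.

46/61


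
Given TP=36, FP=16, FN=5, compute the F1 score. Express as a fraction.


Precision = 36/52 = 9/13. Recall = 36/41 = 36/41. F1 = 2*P*R/(P+R) = 24/31.

24/31


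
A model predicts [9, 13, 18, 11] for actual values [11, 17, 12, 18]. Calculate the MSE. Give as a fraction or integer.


MSE = (1/4) * ((11-9)^2=4 + (17-13)^2=16 + (12-18)^2=36 + (18-11)^2=49). Sum = 105. MSE = 105/4.

105/4


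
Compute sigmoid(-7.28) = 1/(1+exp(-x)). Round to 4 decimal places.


sigma(-7.28) = 1/(1+e^(7.28)) = 1/(1+1450.988025) = 1/1451.988025 = 0.0007.

0.0007


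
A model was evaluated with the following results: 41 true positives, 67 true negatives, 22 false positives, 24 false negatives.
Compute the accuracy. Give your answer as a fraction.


Accuracy = (TP + TN) / (TP + TN + FP + FN) = (41 + 67) / 154 = 54/77.

54/77


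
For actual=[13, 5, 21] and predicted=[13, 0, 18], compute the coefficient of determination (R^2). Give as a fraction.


Mean(y) = 13. SS_res = 34. SS_tot = 128. R^2 = 1 - 34/(128) = 47/64.

47/64


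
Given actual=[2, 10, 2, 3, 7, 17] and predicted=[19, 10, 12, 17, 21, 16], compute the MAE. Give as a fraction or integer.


MAE = (1/6) * (|2-19|=17 + |10-10|=0 + |2-12|=10 + |3-17|=14 + |7-21|=14 + |17-16|=1). Sum = 56. MAE = 28/3.

28/3


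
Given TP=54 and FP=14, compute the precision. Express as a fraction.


Precision = TP / (TP + FP) = 54 / 68 = 27/34.

27/34


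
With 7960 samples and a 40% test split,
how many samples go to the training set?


Test set = 7960 * 40% = 3184. Training set = 7960 - 3184 = 4776.

4776


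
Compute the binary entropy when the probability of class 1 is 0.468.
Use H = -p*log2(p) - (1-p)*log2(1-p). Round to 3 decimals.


H = -0.468*log2(0.468) - 0.532*log2(0.532) = 0.997.

0.997


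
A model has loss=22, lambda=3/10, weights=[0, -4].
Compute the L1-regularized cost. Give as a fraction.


L1 norm = sum(|w|) = 4. J = 22 + 3/10 * 4 = 116/5.

116/5


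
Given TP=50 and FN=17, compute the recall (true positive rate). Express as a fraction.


Recall = TP / (TP + FN) = 50 / 67 = 50/67.

50/67


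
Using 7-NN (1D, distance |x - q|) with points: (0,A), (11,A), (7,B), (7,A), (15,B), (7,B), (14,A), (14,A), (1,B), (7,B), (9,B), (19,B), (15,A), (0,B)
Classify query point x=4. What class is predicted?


Distances: |0-4|=4, |11-4|=7, |7-4|=3, |7-4|=3, |15-4|=11, |7-4|=3, |14-4|=10, |14-4|=10, |1-4|=3, |7-4|=3, |9-4|=5, |19-4|=15, |15-4|=11, |0-4|=4. 7 nearest: (7,A), (7,B), (7,B), (1,B), (7,B), (0,A), (0,B). Counts: {'A': 2, 'B': 5}. Majority class: B.

B


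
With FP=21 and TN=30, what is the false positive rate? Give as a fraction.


FPR = FP / (FP + TN) = 21 / 51 = 7/17.

7/17


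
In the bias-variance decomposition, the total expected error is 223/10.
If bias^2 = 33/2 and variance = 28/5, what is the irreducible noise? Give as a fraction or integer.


Total error = bias^2 + variance + irreducible noise. So irreducible noise = 223/10 - 33/2 - 28/5 = 1/5.

1/5


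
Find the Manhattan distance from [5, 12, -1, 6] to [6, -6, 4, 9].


d = sum of absolute differences: |5-6|=1 + |12--6|=18 + |-1-4|=5 + |6-9|=3 = 27.

27


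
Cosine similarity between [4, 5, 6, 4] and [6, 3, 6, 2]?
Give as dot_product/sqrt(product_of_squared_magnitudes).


dot = 83. |a|^2 = 93, |b|^2 = 85. cos = 83/sqrt(7905).

83/sqrt(7905)


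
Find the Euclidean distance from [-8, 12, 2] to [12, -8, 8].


d = sqrt(sum of squared differences). (-8-12)^2=400, (12--8)^2=400, (2-8)^2=36. Sum = 836.

sqrt(836)


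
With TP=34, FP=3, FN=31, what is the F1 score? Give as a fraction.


Precision = 34/37 = 34/37. Recall = 34/65 = 34/65. F1 = 2*P*R/(P+R) = 2/3.

2/3


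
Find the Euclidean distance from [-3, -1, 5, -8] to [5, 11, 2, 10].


d = sqrt(sum of squared differences). (-3-5)^2=64, (-1-11)^2=144, (5-2)^2=9, (-8-10)^2=324. Sum = 541.

sqrt(541)


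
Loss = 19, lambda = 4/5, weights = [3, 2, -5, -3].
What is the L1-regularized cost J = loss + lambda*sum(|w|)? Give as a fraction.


L1 norm = sum(|w|) = 13. J = 19 + 4/5 * 13 = 147/5.

147/5


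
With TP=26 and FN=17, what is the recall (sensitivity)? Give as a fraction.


Recall = TP / (TP + FN) = 26 / 43 = 26/43.

26/43


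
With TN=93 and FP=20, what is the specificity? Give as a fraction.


Specificity = TN / (TN + FP) = 93 / 113 = 93/113.

93/113


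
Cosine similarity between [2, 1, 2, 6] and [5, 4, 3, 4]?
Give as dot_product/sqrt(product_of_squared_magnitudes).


dot = 44. |a|^2 = 45, |b|^2 = 66. cos = 44/sqrt(2970).

44/sqrt(2970)


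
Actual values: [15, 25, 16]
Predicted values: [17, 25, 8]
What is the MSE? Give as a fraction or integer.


MSE = (1/3) * ((15-17)^2=4 + (25-25)^2=0 + (16-8)^2=64). Sum = 68. MSE = 68/3.

68/3


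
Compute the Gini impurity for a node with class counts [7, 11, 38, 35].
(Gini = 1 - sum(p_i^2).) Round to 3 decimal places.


Total = 91. Proportions: 7/91, 11/91, 38/91, 35/91. sum(p_i^2) = 0.3428. Gini = 1 - 0.3428 = 0.6572, which rounds to 0.657.

0.657


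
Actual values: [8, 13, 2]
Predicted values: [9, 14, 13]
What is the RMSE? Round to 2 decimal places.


MSE = 41.0000. RMSE = sqrt(41.0000) = 6.40.

6.40


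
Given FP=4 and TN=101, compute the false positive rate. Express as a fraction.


FPR = FP / (FP + TN) = 4 / 105 = 4/105.

4/105


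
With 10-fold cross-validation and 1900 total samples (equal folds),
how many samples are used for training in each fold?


Each validation fold has 1900/10 = 190 samples. Training set = 1900 - 190 = 1710.

1710


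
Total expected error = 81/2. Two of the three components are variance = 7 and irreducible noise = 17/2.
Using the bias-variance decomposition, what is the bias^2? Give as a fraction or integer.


Total error = bias^2 + variance + irreducible noise. So bias^2 = 81/2 - 7 - 17/2 = 25.

25


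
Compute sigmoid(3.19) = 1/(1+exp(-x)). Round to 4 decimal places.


sigma(3.19) = 1/(1+e^(-3.19)) = 1/(1+0.041172) = 1/1.041172 = 0.9605.

0.9605


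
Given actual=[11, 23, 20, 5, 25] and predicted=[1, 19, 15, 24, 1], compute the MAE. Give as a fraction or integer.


MAE = (1/5) * (|11-1|=10 + |23-19|=4 + |20-15|=5 + |5-24|=19 + |25-1|=24). Sum = 62. MAE = 62/5.

62/5


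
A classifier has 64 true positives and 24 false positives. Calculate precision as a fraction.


Precision = TP / (TP + FP) = 64 / 88 = 8/11.

8/11


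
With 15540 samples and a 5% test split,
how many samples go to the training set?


Test set = 15540 * 5% = 777. Training set = 15540 - 777 = 14763.

14763


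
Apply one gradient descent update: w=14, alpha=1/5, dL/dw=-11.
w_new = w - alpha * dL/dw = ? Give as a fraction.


w_new = 14 - 1/5 * -11 = 14 - -11/5 = 81/5.

81/5


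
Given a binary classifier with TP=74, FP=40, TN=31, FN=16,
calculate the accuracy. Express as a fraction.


Accuracy = (TP + TN) / (TP + TN + FP + FN) = (74 + 31) / 161 = 15/23.

15/23


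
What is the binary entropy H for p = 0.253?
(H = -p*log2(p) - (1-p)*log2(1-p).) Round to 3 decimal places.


H = -0.253*log2(0.253) - 0.747*log2(0.747) = 0.816.

0.816


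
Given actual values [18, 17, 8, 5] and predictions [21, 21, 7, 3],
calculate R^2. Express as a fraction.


Mean(y) = 12. SS_res = 30. SS_tot = 126. R^2 = 1 - 30/(126) = 16/21.

16/21


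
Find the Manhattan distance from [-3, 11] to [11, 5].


d = sum of absolute differences: |-3-11|=14 + |11-5|=6 = 20.

20


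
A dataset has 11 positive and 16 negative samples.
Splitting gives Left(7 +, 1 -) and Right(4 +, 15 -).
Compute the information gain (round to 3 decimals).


H(parent) = 0.9751. H(left) = 0.5436, H(right) = 0.7425. Weighted = (8/27)*0.5436 + (19/27)*0.7425 = 0.6836. IG = 0.9751 - 0.6836 = 0.2915, which rounds to 0.292.

0.292


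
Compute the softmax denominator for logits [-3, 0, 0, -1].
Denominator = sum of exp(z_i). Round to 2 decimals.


Denom = e^-3=0.0498 + e^0=1.0000 + e^0=1.0000 + e^-1=0.3679. Sum = 2.4177, which rounds to 2.42.

2.42


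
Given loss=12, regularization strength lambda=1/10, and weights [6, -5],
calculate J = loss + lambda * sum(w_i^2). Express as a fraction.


L2 sq norm = sum(w^2) = 61. J = 12 + 1/10 * 61 = 181/10.

181/10


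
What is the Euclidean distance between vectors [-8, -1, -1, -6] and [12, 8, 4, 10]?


d = sqrt(sum of squared differences). (-8-12)^2=400, (-1-8)^2=81, (-1-4)^2=25, (-6-10)^2=256. Sum = 762.

sqrt(762)


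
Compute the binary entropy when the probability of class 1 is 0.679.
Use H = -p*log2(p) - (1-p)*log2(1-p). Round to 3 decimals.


H = -0.679*log2(0.679) - 0.321*log2(0.321) = 0.905.

0.905


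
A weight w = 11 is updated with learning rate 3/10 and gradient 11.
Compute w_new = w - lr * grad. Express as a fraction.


w_new = 11 - 3/10 * 11 = 11 - 33/10 = 77/10.

77/10


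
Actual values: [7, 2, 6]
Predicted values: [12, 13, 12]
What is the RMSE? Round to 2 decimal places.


MSE = 60.6667. RMSE = sqrt(60.6667) = 7.79.

7.79


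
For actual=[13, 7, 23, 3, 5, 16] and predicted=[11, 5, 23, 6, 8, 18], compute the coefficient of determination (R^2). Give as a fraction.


Mean(y) = 67/6. SS_res = 30. SS_tot = 1733/6. R^2 = 1 - 30/(1733/6) = 1553/1733.

1553/1733


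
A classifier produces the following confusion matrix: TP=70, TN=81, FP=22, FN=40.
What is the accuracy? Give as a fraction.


Accuracy = (TP + TN) / (TP + TN + FP + FN) = (70 + 81) / 213 = 151/213.

151/213


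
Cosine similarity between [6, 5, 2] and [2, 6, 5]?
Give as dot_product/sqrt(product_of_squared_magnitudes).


dot = 52. |a|^2 = 65, |b|^2 = 65. cos = 52/sqrt(4225).

52/sqrt(4225)


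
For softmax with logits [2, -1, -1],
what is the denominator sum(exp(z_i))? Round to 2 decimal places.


Denom = e^2=7.3891 + e^-1=0.3679 + e^-1=0.3679. Sum = 8.1249, which rounds to 8.12.

8.12


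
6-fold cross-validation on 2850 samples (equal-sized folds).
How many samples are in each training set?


Each validation fold has 2850/6 = 475 samples. Training set = 2850 - 475 = 2375.

2375


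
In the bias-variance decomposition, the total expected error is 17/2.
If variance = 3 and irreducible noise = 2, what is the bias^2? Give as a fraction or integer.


Total error = bias^2 + variance + irreducible noise. So bias^2 = 17/2 - 3 - 2 = 7/2.

7/2


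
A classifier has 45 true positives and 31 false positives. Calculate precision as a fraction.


Precision = TP / (TP + FP) = 45 / 76 = 45/76.

45/76


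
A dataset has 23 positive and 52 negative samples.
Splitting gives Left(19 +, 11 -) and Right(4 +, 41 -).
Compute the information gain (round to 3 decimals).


H(parent) = 0.8893. H(left) = 0.9481, H(right) = 0.4328. Weighted = (30/75)*0.9481 + (45/75)*0.4328 = 0.6389. IG = 0.8893 - 0.6389 = 0.2504, which rounds to 0.250.

0.250


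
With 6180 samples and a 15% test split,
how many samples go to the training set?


Test set = 6180 * 15% = 927. Training set = 6180 - 927 = 5253.

5253


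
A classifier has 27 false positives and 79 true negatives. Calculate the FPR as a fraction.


FPR = FP / (FP + TN) = 27 / 106 = 27/106.

27/106


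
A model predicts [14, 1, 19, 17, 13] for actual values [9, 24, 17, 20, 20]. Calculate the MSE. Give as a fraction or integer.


MSE = (1/5) * ((9-14)^2=25 + (24-1)^2=529 + (17-19)^2=4 + (20-17)^2=9 + (20-13)^2=49). Sum = 616. MSE = 616/5.

616/5


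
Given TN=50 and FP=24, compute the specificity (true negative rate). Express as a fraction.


Specificity = TN / (TN + FP) = 50 / 74 = 25/37.

25/37


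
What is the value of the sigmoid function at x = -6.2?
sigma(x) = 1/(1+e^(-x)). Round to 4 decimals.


sigma(-6.2) = 1/(1+e^(6.2)) = 1/(1+492.749041) = 1/493.749041 = 0.0020.

0.0020


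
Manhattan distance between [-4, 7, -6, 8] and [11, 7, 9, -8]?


d = sum of absolute differences: |-4-11|=15 + |7-7|=0 + |-6-9|=15 + |8--8|=16 = 46.

46


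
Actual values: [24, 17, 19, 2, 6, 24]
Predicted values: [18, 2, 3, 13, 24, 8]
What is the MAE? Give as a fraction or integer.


MAE = (1/6) * (|24-18|=6 + |17-2|=15 + |19-3|=16 + |2-13|=11 + |6-24|=18 + |24-8|=16). Sum = 82. MAE = 41/3.

41/3


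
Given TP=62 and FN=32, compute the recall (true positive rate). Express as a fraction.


Recall = TP / (TP + FN) = 62 / 94 = 31/47.

31/47


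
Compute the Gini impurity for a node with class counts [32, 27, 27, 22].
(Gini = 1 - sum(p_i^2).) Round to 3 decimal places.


Total = 108. Proportions: 32/108, 27/108, 27/108, 22/108. sum(p_i^2) = 0.2543. Gini = 1 - 0.2543 = 0.7457, which rounds to 0.746.

0.746


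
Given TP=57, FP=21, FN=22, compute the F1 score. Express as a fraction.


Precision = 57/78 = 19/26. Recall = 57/79 = 57/79. F1 = 2*P*R/(P+R) = 114/157.

114/157


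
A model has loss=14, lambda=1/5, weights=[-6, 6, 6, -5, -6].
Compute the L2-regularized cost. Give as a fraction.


L2 sq norm = sum(w^2) = 169. J = 14 + 1/5 * 169 = 239/5.

239/5


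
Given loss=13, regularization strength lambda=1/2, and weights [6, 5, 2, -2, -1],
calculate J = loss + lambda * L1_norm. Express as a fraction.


L1 norm = sum(|w|) = 16. J = 13 + 1/2 * 16 = 21.

21


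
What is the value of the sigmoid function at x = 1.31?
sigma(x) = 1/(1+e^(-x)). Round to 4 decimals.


sigma(1.31) = 1/(1+e^(-1.31)) = 1/(1+0.269820) = 1/1.269820 = 0.7875.

0.7875


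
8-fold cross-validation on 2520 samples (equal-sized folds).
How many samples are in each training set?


Each validation fold has 2520/8 = 315 samples. Training set = 2520 - 315 = 2205.

2205


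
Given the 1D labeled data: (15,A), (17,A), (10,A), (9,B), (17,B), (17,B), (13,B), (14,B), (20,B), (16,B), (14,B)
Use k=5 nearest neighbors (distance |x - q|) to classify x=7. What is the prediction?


Distances: |15-7|=8, |17-7|=10, |10-7|=3, |9-7|=2, |17-7|=10, |17-7|=10, |13-7|=6, |14-7|=7, |20-7|=13, |16-7|=9, |14-7|=7. 5 nearest: (9,B), (10,A), (13,B), (14,B), (14,B). Counts: {'B': 4, 'A': 1}. Majority class: B.

B


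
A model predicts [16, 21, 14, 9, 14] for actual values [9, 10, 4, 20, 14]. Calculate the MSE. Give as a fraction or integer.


MSE = (1/5) * ((9-16)^2=49 + (10-21)^2=121 + (4-14)^2=100 + (20-9)^2=121 + (14-14)^2=0). Sum = 391. MSE = 391/5.

391/5


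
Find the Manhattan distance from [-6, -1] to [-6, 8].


d = sum of absolute differences: |-6--6|=0 + |-1-8|=9 = 9.

9


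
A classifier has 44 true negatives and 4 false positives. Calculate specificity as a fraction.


Specificity = TN / (TN + FP) = 44 / 48 = 11/12.

11/12


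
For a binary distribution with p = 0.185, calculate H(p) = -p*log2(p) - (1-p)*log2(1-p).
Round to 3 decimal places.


H = -0.185*log2(0.185) - 0.815*log2(0.815) = 0.691.

0.691


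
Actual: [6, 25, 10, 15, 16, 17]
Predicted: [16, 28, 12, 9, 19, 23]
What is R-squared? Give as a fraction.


Mean(y) = 89/6. SS_res = 194. SS_tot = 1265/6. R^2 = 1 - 194/(1265/6) = 101/1265.

101/1265


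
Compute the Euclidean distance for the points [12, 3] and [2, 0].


d = sqrt(sum of squared differences). (12-2)^2=100, (3-0)^2=9. Sum = 109.

sqrt(109)


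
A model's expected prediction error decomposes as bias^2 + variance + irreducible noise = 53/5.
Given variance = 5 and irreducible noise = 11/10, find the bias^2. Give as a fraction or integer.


Total error = bias^2 + variance + irreducible noise. So bias^2 = 53/5 - 5 - 11/10 = 9/2.

9/2


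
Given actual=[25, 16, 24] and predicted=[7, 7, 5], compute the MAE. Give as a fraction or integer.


MAE = (1/3) * (|25-7|=18 + |16-7|=9 + |24-5|=19). Sum = 46. MAE = 46/3.

46/3


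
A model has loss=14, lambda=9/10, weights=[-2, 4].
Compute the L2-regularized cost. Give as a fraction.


L2 sq norm = sum(w^2) = 20. J = 14 + 9/10 * 20 = 32.

32


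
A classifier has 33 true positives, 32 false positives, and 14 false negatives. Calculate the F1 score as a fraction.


Precision = 33/65 = 33/65. Recall = 33/47 = 33/47. F1 = 2*P*R/(P+R) = 33/56.

33/56


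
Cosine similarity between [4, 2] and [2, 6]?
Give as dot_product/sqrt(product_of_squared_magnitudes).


dot = 20. |a|^2 = 20, |b|^2 = 40. cos = 20/sqrt(800).

20/sqrt(800)


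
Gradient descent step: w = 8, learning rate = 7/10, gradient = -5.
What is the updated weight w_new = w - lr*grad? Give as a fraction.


w_new = 8 - 7/10 * -5 = 8 - -7/2 = 23/2.

23/2


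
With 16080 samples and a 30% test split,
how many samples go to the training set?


Test set = 16080 * 30% = 4824. Training set = 16080 - 4824 = 11256.

11256


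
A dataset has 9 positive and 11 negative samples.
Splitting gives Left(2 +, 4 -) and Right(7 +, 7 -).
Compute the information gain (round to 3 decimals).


H(parent) = 0.9928. H(left) = 0.9183, H(right) = 1.0000. Weighted = (6/20)*0.9183 + (14/20)*1.0000 = 0.9755. IG = 0.9928 - 0.9755 = 0.0173, which rounds to 0.017.

0.017


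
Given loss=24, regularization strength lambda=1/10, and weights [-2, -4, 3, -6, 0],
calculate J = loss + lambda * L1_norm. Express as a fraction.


L1 norm = sum(|w|) = 15. J = 24 + 1/10 * 15 = 51/2.

51/2


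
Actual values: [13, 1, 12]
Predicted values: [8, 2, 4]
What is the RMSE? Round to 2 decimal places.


MSE = 30.0000. RMSE = sqrt(30.0000) = 5.48.

5.48


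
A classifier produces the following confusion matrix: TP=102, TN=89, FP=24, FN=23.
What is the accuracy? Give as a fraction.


Accuracy = (TP + TN) / (TP + TN + FP + FN) = (102 + 89) / 238 = 191/238.

191/238


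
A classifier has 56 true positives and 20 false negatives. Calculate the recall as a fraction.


Recall = TP / (TP + FN) = 56 / 76 = 14/19.

14/19


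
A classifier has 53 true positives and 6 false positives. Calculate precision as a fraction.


Precision = TP / (TP + FP) = 53 / 59 = 53/59.

53/59


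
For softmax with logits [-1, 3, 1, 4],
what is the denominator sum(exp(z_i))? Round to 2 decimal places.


Denom = e^-1=0.3679 + e^3=20.0855 + e^1=2.7183 + e^4=54.5982. Sum = 77.7699, which rounds to 77.77.

77.77


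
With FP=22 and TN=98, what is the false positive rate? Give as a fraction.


FPR = FP / (FP + TN) = 22 / 120 = 11/60.

11/60


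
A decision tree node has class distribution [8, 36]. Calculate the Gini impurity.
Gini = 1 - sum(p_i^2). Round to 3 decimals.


Total = 44. Proportions: 8/44, 36/44. sum(p_i^2) = 0.7025. Gini = 1 - 0.7025 = 0.2975, which rounds to 0.298.

0.298


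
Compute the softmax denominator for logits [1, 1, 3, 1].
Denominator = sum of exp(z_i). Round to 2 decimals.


Denom = e^1=2.7183 + e^1=2.7183 + e^3=20.0855 + e^1=2.7183. Sum = 28.2404, which rounds to 28.24.

28.24


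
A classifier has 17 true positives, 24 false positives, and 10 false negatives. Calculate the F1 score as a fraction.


Precision = 17/41 = 17/41. Recall = 17/27 = 17/27. F1 = 2*P*R/(P+R) = 1/2.

1/2


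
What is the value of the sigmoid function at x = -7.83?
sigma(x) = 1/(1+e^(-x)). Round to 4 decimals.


sigma(-7.83) = 1/(1+e^(7.83)) = 1/(1+2514.929373) = 1/2515.929373 = 0.0004.

0.0004


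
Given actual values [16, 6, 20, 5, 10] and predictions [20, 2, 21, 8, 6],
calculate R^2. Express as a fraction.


Mean(y) = 57/5. SS_res = 58. SS_tot = 836/5. R^2 = 1 - 58/(836/5) = 273/418.

273/418


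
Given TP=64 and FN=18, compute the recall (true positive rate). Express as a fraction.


Recall = TP / (TP + FN) = 64 / 82 = 32/41.

32/41


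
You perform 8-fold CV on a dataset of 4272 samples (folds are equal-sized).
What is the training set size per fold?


Each validation fold has 4272/8 = 534 samples. Training set = 4272 - 534 = 3738.

3738


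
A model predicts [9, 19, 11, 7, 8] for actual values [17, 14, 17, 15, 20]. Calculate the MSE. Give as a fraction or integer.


MSE = (1/5) * ((17-9)^2=64 + (14-19)^2=25 + (17-11)^2=36 + (15-7)^2=64 + (20-8)^2=144). Sum = 333. MSE = 333/5.

333/5


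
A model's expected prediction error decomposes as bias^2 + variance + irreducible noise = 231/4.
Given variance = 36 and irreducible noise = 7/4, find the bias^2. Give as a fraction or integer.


Total error = bias^2 + variance + irreducible noise. So bias^2 = 231/4 - 36 - 7/4 = 20.

20


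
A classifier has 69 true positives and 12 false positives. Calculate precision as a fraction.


Precision = TP / (TP + FP) = 69 / 81 = 23/27.

23/27


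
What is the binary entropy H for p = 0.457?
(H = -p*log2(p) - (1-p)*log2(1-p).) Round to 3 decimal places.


H = -0.457*log2(0.457) - 0.543*log2(0.543) = 0.995.

0.995


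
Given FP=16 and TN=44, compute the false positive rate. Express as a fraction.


FPR = FP / (FP + TN) = 16 / 60 = 4/15.

4/15


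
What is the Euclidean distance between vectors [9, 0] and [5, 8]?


d = sqrt(sum of squared differences). (9-5)^2=16, (0-8)^2=64. Sum = 80.

sqrt(80)


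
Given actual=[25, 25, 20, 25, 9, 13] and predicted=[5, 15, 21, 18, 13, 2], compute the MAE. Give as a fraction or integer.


MAE = (1/6) * (|25-5|=20 + |25-15|=10 + |20-21|=1 + |25-18|=7 + |9-13|=4 + |13-2|=11). Sum = 53. MAE = 53/6.

53/6


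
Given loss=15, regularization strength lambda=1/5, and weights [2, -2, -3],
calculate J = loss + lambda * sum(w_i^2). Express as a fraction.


L2 sq norm = sum(w^2) = 17. J = 15 + 1/5 * 17 = 92/5.

92/5


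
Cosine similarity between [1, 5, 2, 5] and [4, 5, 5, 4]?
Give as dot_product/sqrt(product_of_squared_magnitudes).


dot = 59. |a|^2 = 55, |b|^2 = 82. cos = 59/sqrt(4510).

59/sqrt(4510)


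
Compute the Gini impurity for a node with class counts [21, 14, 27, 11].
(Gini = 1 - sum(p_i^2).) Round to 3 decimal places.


Total = 73. Proportions: 21/73, 14/73, 27/73, 11/73. sum(p_i^2) = 0.2790. Gini = 1 - 0.2790 = 0.7210, which rounds to 0.721.

0.721


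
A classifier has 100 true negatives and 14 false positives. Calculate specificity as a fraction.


Specificity = TN / (TN + FP) = 100 / 114 = 50/57.

50/57


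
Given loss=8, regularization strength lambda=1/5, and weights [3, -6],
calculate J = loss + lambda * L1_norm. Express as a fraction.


L1 norm = sum(|w|) = 9. J = 8 + 1/5 * 9 = 49/5.

49/5
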